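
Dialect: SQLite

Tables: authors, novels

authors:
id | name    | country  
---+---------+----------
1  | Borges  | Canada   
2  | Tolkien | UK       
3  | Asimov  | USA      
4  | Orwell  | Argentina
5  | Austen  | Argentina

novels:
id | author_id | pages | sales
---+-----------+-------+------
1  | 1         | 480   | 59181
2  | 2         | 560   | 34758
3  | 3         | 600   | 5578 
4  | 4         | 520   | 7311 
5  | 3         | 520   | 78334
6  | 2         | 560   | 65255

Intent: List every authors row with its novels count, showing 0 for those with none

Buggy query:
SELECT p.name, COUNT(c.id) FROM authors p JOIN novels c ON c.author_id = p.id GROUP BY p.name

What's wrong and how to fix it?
Bug: An inner join excludes parents with zero children

Fix: Switch to LEFT JOIN to retain unmatched parent rows

Corrected query:
SELECT p.name, COUNT(c.id) FROM authors p LEFT JOIN novels c ON c.author_id = p.id GROUP BY p.name

Result:
name    | COUNT(c.id)
--------+------------
Asimov  | 2          
Austen  | 0          
Borges  | 1          
Orwell  | 1          
Tolkien | 2          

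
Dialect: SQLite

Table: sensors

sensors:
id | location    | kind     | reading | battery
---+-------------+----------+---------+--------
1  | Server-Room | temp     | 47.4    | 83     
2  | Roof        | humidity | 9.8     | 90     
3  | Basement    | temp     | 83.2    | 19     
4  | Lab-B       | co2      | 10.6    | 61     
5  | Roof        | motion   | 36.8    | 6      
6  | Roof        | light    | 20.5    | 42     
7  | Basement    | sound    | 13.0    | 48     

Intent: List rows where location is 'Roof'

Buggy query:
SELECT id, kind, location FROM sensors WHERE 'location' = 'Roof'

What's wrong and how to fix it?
Bug: Single quotes denote string literals in SQL; the column name is being compared as a constant string

Fix: Remove the quotes around the column name (or use double quotes for an identifier)

Corrected query:
SELECT id, kind, location FROM sensors WHERE location = 'Roof'

Result:
id | kind     | location
---+----------+---------
2  | humidity | Roof    
5  | motion   | Roof    
6  | light    | Roof    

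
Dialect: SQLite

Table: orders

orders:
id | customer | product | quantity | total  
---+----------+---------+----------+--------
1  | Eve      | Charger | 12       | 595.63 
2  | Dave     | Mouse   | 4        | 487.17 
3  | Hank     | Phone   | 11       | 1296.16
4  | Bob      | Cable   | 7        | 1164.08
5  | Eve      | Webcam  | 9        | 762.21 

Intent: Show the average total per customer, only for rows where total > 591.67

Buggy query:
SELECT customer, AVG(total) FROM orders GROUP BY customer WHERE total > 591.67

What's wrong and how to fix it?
Bug: WHERE cannot follow GROUP BY

Fix: Move the WHERE clause before GROUP BY

Corrected query:
SELECT customer, AVG(total) FROM orders WHERE total > 591.67 GROUP BY customer

Result:
customer | AVG(total)
---------+-----------
Bob      | 1164.08   
Eve      | 678.92    
Hank     | 1296.16   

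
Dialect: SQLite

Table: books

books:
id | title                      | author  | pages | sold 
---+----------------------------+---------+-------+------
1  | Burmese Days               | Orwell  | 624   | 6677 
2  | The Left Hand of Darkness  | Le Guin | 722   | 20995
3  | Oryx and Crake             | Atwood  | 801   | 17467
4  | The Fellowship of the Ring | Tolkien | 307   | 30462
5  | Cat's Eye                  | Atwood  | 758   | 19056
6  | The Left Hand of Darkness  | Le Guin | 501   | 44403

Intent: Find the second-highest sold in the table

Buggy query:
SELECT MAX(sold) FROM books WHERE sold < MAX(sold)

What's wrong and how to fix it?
Bug: The inner MAX is an aggregate inside WHERE, which is not allowed

Fix: Compute the overall MAX in a subquery, then take MAX of rows below it

Corrected query:
SELECT MAX(sold) FROM books WHERE sold < (SELECT MAX(sold) FROM books)

Result:
MAX(sold)
---------
30462    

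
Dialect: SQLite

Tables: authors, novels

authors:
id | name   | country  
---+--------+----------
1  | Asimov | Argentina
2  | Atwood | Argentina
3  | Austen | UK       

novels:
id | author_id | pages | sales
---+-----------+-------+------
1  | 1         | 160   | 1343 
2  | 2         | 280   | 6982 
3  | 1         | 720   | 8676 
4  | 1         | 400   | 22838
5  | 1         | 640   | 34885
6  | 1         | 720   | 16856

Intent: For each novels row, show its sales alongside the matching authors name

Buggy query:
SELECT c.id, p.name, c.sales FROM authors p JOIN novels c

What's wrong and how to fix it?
Bug: Missing join condition: each novels row is matched to all authors rows instead of just its own

Fix: Specify the join condition linking the foreign key to the parent id

Corrected query:
SELECT c.id, p.name, c.sales FROM authors p JOIN novels c ON c.author_id = p.id

Result:
id | name   | sales
---+--------+------
1  | Asimov | 1343 
2  | Atwood | 6982 
3  | Asimov | 8676 
4  | Asimov | 22838
5  | Asimov | 34885
6  | Asimov | 16856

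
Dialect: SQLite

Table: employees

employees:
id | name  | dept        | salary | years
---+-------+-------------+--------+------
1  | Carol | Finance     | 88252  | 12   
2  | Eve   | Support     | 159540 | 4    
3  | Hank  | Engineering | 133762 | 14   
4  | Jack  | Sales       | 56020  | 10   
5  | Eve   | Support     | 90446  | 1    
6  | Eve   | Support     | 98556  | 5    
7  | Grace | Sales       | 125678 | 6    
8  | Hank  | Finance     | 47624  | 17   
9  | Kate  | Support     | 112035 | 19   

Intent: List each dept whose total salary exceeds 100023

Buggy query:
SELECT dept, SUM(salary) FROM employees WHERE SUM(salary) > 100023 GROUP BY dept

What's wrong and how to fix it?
Bug: Aggregate functions cannot appear in a WHERE clause

Fix: Use HAVING (which filters groups after aggregation) instead of WHERE

Corrected query:
SELECT dept, SUM(salary) FROM employees GROUP BY dept HAVING SUM(salary) > 100023

Result:
dept        | SUM(salary)
------------+------------
Engineering | 133762     
Finance     | 135876     
Sales       | 181698     
Support     | 460577     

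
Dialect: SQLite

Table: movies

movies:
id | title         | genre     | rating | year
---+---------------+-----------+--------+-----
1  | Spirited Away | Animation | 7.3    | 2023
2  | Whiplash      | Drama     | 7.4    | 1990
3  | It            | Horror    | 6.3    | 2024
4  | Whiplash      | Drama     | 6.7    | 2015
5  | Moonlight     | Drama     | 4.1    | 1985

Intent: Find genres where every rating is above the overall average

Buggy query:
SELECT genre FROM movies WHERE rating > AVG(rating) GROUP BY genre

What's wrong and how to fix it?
Bug: AVG() is an aggregate; it can't sit directly in WHERE

Fix: Use a subquery for AVG and a HAVING MIN(...) filter so the condition holds for every row in the group

Corrected query:
SELECT genre FROM movies GROUP BY genre HAVING MIN(rating) > (SELECT AVG(rating) FROM movies)

Result:
genre    
---------
Animation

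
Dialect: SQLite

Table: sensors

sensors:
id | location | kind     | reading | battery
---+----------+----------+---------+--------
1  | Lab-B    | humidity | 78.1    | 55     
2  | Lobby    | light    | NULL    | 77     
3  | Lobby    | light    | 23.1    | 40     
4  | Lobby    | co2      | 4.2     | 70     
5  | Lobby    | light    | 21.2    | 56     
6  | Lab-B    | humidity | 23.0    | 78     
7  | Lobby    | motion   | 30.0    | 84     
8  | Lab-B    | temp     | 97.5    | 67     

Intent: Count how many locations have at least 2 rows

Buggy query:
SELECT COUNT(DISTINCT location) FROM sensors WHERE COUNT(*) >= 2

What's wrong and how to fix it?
Bug: COUNT(*) cannot appear in WHERE; the per-group count doesn't exist yet

Fix: Use a subquery that GROUPs and filters with HAVING, then count its rows

Corrected query:
SELECT COUNT(*) FROM (SELECT location FROM sensors GROUP BY location HAVING COUNT(*) >= 2)

Result:
COUNT(*)
--------
2       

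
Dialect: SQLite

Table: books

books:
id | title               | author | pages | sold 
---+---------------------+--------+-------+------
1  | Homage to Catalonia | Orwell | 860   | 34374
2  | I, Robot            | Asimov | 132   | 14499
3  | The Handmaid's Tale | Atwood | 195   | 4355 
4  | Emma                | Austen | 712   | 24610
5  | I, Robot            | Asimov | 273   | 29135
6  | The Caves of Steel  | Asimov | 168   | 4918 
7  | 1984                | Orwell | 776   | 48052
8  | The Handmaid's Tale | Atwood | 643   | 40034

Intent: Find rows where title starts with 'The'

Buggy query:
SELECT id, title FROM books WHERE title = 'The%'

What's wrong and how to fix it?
Bug: '=' compares the literal string including the % character; pattern matching needs LIKE

Fix: Use LIKE for wildcard pattern matching

Corrected query:
SELECT id, title FROM books WHERE title LIKE 'The%'

Result:
id | title              
---+--------------------
3  | The Handmaid's Tale
6  | The Caves of Steel 
8  | The Handmaid's Tale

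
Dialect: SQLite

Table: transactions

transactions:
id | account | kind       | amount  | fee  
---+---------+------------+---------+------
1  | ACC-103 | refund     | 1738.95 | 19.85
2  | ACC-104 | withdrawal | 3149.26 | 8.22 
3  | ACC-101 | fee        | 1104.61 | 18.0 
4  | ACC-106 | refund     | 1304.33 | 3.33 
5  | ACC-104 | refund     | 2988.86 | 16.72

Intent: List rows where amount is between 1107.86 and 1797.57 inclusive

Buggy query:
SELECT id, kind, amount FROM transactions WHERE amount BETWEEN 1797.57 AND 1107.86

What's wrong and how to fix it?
Bug: BETWEEN expects the lower bound first; with 1797.57 AND 1107.86 the range is empty

Fix: Swap the bounds so the smaller value comes first

Corrected query:
SELECT id, kind, amount FROM transactions WHERE amount BETWEEN 1107.86 AND 1797.57

Result:
id | kind   | amount 
---+--------+--------
1  | refund | 1738.95
4  | refund | 1304.33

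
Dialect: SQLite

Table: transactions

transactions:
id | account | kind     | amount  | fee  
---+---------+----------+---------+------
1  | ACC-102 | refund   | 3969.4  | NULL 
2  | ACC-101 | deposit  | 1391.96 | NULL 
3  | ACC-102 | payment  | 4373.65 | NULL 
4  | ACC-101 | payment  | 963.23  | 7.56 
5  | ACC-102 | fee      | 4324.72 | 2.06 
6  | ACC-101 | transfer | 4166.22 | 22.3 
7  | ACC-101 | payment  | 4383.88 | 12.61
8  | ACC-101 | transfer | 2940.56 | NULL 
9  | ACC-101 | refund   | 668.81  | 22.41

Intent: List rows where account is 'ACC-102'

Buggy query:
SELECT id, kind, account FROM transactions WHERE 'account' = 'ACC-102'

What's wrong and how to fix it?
Bug: Single quotes denote string literals in SQL; the column name is being compared as a constant string

Fix: Reference the column as account without single quotes

Corrected query:
SELECT id, kind, account FROM transactions WHERE account = 'ACC-102'

Result:
id | kind    | account
---+---------+--------
1  | refund  | ACC-102
3  | payment | ACC-102
5  | fee     | ACC-102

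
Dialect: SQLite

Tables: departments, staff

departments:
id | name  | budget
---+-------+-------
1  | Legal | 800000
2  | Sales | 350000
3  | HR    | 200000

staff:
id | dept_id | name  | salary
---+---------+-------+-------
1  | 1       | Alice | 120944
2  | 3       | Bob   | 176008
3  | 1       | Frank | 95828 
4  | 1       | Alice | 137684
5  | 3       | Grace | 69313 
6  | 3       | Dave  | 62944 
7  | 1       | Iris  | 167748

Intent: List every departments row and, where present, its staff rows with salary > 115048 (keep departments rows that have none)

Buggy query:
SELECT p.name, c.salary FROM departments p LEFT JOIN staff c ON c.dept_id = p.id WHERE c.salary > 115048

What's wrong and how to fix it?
Bug: Filtering c.salary in WHERE discards the NULL rows produced by LEFT JOIN, turning it into an inner join

Fix: Move the right-table condition into the ON clause so unmatched parents are kept

Corrected query:
SELECT p.name, c.salary FROM departments p LEFT JOIN staff c ON c.dept_id = p.id AND c.salary > 115048

Result:
name  | salary
------+-------
Legal | 120944
Legal | 137684
Legal | 167748
Sales | NULL  
HR    | 176008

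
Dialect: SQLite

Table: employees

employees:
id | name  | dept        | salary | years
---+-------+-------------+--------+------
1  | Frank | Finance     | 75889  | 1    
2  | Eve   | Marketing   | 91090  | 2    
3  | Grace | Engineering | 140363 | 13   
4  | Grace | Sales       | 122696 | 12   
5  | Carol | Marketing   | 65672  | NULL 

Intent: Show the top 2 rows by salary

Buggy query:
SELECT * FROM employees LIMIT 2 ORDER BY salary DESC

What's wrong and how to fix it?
Bug: LIMIT must come after ORDER BY

Fix: Swap the clauses: ORDER BY first, then LIMIT

Corrected query:
SELECT * FROM employees ORDER BY salary DESC LIMIT 2

Result:
id | name  | dept        | salary | years
---+-------+-------------+--------+------
3  | Grace | Engineering | 140363 | 13   
4  | Grace | Sales       | 122696 | 12   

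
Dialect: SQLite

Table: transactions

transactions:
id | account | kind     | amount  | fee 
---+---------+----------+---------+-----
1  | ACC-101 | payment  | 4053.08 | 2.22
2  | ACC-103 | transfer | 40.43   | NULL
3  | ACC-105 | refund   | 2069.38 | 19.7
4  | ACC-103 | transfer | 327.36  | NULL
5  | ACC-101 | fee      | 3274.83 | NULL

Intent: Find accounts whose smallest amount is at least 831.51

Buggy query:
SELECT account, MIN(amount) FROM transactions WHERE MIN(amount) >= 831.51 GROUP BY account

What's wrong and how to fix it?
Bug: MIN() in WHERE is a misuse of aggregate

Fix: Replace WHERE with HAVING after the GROUP BY

Corrected query:
SELECT account, MIN(amount) FROM transactions GROUP BY account HAVING MIN(amount) >= 831.51

Result:
account | MIN(amount)
--------+------------
ACC-101 | 3274.83    
ACC-105 | 2069.38    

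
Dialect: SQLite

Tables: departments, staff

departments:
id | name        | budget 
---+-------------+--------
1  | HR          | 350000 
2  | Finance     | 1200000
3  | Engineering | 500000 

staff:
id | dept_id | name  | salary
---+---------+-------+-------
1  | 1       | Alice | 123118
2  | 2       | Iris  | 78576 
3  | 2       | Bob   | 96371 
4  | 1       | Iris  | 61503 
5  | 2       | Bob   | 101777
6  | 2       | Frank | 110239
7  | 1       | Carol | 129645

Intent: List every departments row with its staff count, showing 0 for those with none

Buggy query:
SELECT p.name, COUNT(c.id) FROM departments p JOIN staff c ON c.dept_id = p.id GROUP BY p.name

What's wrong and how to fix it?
Bug: An inner join excludes parents with zero children

Fix: Switch to LEFT JOIN to retain unmatched parent rows

Corrected query:
SELECT p.name, COUNT(c.id) FROM departments p LEFT JOIN staff c ON c.dept_id = p.id GROUP BY p.name

Result:
name        | COUNT(c.id)
------------+------------
Engineering | 0          
Finance     | 4          
HR          | 3          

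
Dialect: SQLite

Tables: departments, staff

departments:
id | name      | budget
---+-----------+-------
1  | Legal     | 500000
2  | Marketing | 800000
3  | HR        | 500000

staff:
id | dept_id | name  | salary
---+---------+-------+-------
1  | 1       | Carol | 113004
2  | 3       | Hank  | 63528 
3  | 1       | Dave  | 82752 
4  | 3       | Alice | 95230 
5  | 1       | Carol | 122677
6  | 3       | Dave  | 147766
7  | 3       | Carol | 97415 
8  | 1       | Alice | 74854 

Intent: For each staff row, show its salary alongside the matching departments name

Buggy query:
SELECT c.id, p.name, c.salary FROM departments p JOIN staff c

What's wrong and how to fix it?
Bug: JOIN with no ON clause produces a cartesian product; every staff row pairs with every departments row

Fix: Add ON c.dept_id = p.id to the JOIN

Corrected query:
SELECT c.id, p.name, c.salary FROM departments p JOIN staff c ON c.dept_id = p.id

Result:
id | name  | salary
---+-------+-------
1  | Legal | 113004
2  | HR    | 63528 
3  | Legal | 82752 
4  | HR    | 95230 
5  | Legal | 122677
6  | HR    | 147766
7  | HR    | 97415 
8  | Legal | 74854 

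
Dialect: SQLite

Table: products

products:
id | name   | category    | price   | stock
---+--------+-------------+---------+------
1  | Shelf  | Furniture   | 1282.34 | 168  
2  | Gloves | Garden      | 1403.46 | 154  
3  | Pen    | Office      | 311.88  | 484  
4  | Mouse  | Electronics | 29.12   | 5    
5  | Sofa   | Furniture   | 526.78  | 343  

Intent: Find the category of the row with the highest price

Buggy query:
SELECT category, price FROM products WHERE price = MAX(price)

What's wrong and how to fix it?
Bug: WHERE is evaluated per row; an aggregate over the whole table isn't defined there

Fix: Wrap MAX in a scalar subquery so WHERE compares against a single value

Corrected query:
SELECT category, price FROM products WHERE price = (SELECT MAX(price) FROM products)

Result:
category | price  
---------+--------
Garden   | 1403.46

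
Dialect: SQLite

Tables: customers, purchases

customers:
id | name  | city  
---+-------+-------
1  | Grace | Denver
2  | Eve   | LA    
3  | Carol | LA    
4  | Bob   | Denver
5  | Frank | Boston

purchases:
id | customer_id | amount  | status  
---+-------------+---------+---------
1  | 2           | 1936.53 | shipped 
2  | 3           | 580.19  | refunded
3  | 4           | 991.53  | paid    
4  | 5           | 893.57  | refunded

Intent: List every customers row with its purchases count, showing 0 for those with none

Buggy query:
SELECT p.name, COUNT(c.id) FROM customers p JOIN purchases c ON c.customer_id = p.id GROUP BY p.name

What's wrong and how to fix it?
Bug: An inner join excludes parents with zero children

Fix: Use LEFT JOIN so parents without children still appear (COUNT(c.id) gives 0)

Corrected query:
SELECT p.name, COUNT(c.id) FROM customers p LEFT JOIN purchases c ON c.customer_id = p.id GROUP BY p.name

Result:
name  | COUNT(c.id)
------+------------
Bob   | 1          
Carol | 1          
Eve   | 1          
Frank | 1          
Grace | 0          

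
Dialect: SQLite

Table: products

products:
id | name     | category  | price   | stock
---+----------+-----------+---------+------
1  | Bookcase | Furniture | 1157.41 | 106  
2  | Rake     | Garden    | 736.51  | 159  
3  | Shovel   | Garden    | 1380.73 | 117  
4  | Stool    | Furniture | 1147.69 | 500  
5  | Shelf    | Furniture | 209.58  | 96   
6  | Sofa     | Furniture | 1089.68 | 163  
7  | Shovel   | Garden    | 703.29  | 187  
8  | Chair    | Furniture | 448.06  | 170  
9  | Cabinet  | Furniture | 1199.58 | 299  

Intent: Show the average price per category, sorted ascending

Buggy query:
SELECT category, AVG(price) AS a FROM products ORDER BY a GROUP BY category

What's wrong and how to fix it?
Bug: ORDER BY appears before GROUP BY; SQL clause order requires GROUP BY first

Fix: Move ORDER BY to the end, after GROUP BY

Corrected query:
SELECT category, AVG(price) AS a FROM products GROUP BY category ORDER BY a

Result:
category  | a         
----------+-----------
Furniture | 875.333333
Garden    | 940.176667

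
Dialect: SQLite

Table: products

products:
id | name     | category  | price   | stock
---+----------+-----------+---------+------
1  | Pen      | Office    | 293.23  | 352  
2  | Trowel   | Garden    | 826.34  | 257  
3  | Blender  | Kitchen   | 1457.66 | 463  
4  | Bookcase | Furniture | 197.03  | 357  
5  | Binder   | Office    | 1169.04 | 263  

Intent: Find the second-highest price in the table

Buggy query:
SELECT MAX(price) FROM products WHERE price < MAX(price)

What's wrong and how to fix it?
Bug: MAX(price) on the right of the comparison is an aggregate-in-WHERE error

Fix: Put the inner MAX in a scalar subquery

Corrected query:
SELECT MAX(price) FROM products WHERE price < (SELECT MAX(price) FROM products)

Result:
MAX(price)
----------
1169.04   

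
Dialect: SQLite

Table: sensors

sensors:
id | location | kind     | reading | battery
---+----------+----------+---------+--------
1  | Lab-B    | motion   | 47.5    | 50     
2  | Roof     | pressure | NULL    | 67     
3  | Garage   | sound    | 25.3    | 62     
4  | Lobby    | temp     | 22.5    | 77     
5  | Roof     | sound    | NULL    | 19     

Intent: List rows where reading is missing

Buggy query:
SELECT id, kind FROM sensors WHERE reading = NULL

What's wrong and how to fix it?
Bug: '= NULL' is always unknown in SQL three-valued logic, so no rows match

Fix: Use IS NULL to test for NULL

Corrected query:
SELECT id, kind FROM sensors WHERE reading IS NULL

Result:
id | kind    
---+---------
2  | pressure
5  | sound   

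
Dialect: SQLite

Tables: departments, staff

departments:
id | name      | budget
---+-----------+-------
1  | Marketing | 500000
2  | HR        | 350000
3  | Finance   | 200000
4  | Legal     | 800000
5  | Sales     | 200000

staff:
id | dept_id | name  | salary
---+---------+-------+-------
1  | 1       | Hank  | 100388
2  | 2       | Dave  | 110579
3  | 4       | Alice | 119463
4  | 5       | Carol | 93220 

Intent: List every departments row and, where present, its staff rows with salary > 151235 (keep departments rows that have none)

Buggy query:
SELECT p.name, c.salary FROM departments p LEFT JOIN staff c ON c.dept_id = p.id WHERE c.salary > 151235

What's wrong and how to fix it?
Bug: Filtering c.salary in WHERE discards the NULL rows produced by LEFT JOIN, turning it into an inner join

Fix: Put 'c.salary > 151235' in the JOIN's ON clause instead of WHERE

Corrected query:
SELECT p.name, c.salary FROM departments p LEFT JOIN staff c ON c.dept_id = p.id AND c.salary > 151235

Result:
name      | salary
----------+-------
Marketing | NULL  
HR        | NULL  
Finance   | NULL  
Legal     | NULL  
Sales     | NULL  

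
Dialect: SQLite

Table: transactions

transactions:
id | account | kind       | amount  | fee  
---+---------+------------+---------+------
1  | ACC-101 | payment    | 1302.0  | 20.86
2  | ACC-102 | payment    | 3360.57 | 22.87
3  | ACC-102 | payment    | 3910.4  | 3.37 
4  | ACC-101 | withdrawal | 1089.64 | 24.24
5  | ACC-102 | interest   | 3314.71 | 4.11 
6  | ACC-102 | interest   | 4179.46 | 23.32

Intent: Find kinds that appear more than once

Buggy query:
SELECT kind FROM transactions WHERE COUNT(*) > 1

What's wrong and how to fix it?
Bug: COUNT(*) is an aggregate and cannot be used in WHERE

Fix: GROUP BY kind, then filter groups with HAVING COUNT(*) > 1

Corrected query:
SELECT kind FROM transactions GROUP BY kind HAVING COUNT(*) > 1

Result:
kind    
--------
interest
payment 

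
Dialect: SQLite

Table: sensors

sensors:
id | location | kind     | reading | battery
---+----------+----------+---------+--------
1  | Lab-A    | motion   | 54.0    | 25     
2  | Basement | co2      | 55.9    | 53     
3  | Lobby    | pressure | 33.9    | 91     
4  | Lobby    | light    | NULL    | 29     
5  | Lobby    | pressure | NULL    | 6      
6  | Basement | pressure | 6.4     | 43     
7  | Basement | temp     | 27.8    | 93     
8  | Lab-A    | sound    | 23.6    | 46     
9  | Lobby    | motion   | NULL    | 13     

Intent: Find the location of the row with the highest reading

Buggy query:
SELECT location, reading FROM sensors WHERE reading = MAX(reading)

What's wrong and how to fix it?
Bug: MAX(reading) is an aggregate and cannot be used directly in WHERE

Fix: Use a subquery: WHERE reading = (SELECT MAX(reading) FROM sensors)

Corrected query:
SELECT location, reading FROM sensors WHERE reading = (SELECT MAX(reading) FROM sensors)

Result:
location | reading
---------+--------
Basement | 55.9   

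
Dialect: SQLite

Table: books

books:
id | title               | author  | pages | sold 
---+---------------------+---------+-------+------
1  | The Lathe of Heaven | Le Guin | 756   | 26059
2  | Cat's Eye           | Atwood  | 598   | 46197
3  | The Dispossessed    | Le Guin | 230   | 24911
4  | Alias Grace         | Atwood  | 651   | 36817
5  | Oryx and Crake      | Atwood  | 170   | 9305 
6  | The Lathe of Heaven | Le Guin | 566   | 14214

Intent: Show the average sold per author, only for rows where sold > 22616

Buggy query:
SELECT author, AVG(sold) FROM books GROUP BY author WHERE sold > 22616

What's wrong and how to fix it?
Bug: WHERE cannot follow GROUP BY

Fix: Place WHERE between FROM and GROUP BY

Corrected query:
SELECT author, AVG(sold) FROM books WHERE sold > 22616 GROUP BY author

Result:
author  | AVG(sold)
--------+----------
Atwood  | 41507    
Le Guin | 25485    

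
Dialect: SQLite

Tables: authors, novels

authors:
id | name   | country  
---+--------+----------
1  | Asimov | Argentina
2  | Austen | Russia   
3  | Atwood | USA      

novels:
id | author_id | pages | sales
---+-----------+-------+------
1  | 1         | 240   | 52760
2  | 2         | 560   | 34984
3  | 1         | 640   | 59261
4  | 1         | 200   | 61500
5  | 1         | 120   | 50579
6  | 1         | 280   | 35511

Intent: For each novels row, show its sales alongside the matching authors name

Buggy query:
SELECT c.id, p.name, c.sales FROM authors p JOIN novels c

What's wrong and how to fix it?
Bug: JOIN with no ON clause produces a cartesian product; every novels row pairs with every authors row

Fix: Add ON c.author_id = p.id to the JOIN

Corrected query:
SELECT c.id, p.name, c.sales FROM authors p JOIN novels c ON c.author_id = p.id

Result:
id | name   | sales
---+--------+------
1  | Asimov | 52760
2  | Austen | 34984
3  | Asimov | 59261
4  | Asimov | 61500
5  | Asimov | 50579
6  | Asimov | 35511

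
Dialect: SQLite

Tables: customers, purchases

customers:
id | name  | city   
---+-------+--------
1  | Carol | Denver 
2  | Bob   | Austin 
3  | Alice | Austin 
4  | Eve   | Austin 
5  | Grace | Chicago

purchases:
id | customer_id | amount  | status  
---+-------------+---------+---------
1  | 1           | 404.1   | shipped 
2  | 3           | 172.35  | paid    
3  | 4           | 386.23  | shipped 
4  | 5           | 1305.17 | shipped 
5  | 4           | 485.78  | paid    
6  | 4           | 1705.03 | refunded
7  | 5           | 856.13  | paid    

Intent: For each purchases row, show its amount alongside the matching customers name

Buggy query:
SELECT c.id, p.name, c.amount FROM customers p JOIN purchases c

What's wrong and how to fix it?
Bug: JOIN with no ON clause produces a cartesian product; every purchases row pairs with every customers row

Fix: Specify the join condition linking the foreign key to the parent id

Corrected query:
SELECT c.id, p.name, c.amount FROM customers p JOIN purchases c ON c.customer_id = p.id

Result:
id | name  | amount 
---+-------+--------
1  | Carol | 404.1  
2  | Alice | 172.35 
3  | Eve   | 386.23 
4  | Grace | 1305.17
5  | Eve   | 485.78 
6  | Eve   | 1705.03
7  | Grace | 856.13 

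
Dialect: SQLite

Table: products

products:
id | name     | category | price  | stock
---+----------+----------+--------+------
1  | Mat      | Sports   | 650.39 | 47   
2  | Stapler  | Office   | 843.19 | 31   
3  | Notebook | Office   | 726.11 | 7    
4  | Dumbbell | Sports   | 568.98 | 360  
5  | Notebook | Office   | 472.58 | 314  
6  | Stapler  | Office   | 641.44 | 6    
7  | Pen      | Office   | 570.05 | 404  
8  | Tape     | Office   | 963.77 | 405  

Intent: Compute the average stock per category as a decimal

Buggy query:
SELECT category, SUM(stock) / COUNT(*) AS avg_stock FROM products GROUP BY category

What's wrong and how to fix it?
Bug: SUM(stock) and COUNT(*) are both integers; the division truncates the fractional part

Fix: Cast one side to REAL so the division keeps the fractional part

Corrected query:
SELECT category, SUM(stock) * 1.0 / COUNT(*) AS avg_stock FROM products GROUP BY category

Result:
category | avg_stock
---------+----------
Office   | 194.5    
Sports   | 203.5    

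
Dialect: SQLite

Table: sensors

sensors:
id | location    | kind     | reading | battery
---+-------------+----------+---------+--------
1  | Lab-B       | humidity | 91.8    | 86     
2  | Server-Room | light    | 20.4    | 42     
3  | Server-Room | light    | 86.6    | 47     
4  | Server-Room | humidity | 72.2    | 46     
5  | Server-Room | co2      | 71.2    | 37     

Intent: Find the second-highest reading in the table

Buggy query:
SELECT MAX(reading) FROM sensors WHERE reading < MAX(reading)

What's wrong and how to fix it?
Bug: MAX(reading) on the right of the comparison is an aggregate-in-WHERE error

Fix: Put the inner MAX in a scalar subquery

Corrected query:
SELECT MAX(reading) FROM sensors WHERE reading < (SELECT MAX(reading) FROM sensors)

Result:
MAX(reading)
------------
86.6        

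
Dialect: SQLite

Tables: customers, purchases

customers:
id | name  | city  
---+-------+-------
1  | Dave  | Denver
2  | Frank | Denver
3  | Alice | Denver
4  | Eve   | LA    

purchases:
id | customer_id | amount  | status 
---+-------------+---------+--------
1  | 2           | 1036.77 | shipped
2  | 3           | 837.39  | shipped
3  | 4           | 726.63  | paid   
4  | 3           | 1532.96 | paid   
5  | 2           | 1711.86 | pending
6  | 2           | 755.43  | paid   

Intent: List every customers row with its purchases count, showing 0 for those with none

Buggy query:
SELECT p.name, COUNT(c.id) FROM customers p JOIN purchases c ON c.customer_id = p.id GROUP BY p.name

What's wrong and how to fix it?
Bug: INNER JOIN drops customers rows that have no matching purchases rows

Fix: Use LEFT JOIN so parents without children still appear (COUNT(c.id) gives 0)

Corrected query:
SELECT p.name, COUNT(c.id) FROM customers p LEFT JOIN purchases c ON c.customer_id = p.id GROUP BY p.name

Result:
name  | COUNT(c.id)
------+------------
Alice | 2          
Dave  | 0          
Eve   | 1          
Frank | 3          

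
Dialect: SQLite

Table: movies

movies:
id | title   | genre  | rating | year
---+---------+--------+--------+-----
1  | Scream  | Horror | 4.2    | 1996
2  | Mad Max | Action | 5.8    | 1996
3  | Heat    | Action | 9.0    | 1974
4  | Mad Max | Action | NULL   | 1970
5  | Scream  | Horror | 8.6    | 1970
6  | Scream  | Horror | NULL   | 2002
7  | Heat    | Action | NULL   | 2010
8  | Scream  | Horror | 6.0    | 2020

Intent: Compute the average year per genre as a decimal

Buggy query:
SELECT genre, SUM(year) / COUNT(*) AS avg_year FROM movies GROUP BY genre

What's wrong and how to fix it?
Bug: Both operands are integers, so '/' performs integer division and truncates

Fix: Multiply by 1.0 (or CAST to REAL) to force floating-point division

Corrected query:
SELECT genre, SUM(year) * 1.0 / COUNT(*) AS avg_year FROM movies GROUP BY genre

Result:
genre  | avg_year
-------+---------
Action | 1987.5  
Horror | 1997    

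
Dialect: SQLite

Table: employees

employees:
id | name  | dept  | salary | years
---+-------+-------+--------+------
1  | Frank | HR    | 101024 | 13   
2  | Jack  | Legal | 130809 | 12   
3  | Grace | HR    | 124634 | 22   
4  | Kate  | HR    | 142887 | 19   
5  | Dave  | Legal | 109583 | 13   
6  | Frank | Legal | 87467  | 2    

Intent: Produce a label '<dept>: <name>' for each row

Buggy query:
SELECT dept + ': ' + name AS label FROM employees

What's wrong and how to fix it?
Bug: '+' is numeric addition; on text columns SQLite converts them to 0 instead of concatenating

Fix: Replace + with || to concatenate text

Corrected query:
SELECT dept || ': ' || name AS label FROM employees

Result:
label       
------------
HR: Frank   
Legal: Jack 
HR: Grace   
HR: Kate    
Legal: Dave 
Legal: Frank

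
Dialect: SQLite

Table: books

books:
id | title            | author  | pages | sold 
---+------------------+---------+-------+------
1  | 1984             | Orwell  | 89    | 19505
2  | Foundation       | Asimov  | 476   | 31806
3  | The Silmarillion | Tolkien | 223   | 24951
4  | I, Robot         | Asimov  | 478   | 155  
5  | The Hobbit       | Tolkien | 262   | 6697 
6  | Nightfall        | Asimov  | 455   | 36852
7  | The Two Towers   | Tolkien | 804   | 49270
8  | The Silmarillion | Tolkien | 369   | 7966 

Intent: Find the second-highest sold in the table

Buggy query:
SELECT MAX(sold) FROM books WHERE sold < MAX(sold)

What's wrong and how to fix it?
Bug: The inner MAX is an aggregate inside WHERE, which is not allowed

Fix: Compute the overall MAX in a subquery, then take MAX of rows below it

Corrected query:
SELECT MAX(sold) FROM books WHERE sold < (SELECT MAX(sold) FROM books)

Result:
MAX(sold)
---------
36852    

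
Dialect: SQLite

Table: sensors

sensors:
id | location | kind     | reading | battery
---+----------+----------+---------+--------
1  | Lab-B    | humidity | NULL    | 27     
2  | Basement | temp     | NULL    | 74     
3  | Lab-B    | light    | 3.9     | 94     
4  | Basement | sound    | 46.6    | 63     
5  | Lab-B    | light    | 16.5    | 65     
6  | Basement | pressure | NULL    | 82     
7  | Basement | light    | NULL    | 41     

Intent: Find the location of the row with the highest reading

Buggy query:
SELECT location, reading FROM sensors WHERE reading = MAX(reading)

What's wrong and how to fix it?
Bug: MAX(reading) is an aggregate and cannot be used directly in WHERE

Fix: Use a subquery: WHERE reading = (SELECT MAX(reading) FROM sensors)

Corrected query:
SELECT location, reading FROM sensors WHERE reading = (SELECT MAX(reading) FROM sensors)

Result:
location | reading
---------+--------
Basement | 46.6   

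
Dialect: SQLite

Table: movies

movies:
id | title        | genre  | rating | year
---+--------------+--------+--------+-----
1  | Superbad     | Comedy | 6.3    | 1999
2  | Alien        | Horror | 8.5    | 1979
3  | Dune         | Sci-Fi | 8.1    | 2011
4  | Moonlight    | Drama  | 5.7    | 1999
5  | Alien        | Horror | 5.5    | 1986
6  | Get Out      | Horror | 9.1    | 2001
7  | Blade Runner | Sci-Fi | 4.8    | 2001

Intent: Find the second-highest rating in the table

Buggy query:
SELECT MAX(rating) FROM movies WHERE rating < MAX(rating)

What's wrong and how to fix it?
Bug: The inner MAX is an aggregate inside WHERE, which is not allowed

Fix: Compute the overall MAX in a subquery, then take MAX of rows below it

Corrected query:
SELECT MAX(rating) FROM movies WHERE rating < (SELECT MAX(rating) FROM movies)

Result:
MAX(rating)
-----------
8.5        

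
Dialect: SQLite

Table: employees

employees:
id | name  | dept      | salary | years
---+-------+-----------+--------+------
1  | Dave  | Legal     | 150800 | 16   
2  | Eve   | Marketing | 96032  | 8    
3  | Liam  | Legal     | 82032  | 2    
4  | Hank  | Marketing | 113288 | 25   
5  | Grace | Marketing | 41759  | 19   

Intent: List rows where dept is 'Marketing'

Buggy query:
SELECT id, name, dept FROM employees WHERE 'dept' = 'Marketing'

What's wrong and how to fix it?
Bug: 'dept' in single quotes is a string literal, not the column; the comparison is literal-vs-literal and never true

Fix: Reference the column as dept without single quotes

Corrected query:
SELECT id, name, dept FROM employees WHERE dept = 'Marketing'

Result:
id | name  | dept     
---+-------+----------
2  | Eve   | Marketing
4  | Hank  | Marketing
5  | Grace | Marketing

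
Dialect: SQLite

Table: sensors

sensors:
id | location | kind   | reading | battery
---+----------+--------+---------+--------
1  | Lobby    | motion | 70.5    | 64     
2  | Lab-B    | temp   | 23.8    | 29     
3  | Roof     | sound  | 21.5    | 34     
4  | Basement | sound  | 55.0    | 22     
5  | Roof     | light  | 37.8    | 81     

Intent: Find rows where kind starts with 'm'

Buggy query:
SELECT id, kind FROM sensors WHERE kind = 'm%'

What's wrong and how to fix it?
Bug: '=' compares the literal string including the % character; pattern matching needs LIKE

Fix: Replace '=' with LIKE so 'm%' is treated as a pattern

Corrected query:
SELECT id, kind FROM sensors WHERE kind LIKE 'm%'

Result:
id | kind  
---+-------
1  | motion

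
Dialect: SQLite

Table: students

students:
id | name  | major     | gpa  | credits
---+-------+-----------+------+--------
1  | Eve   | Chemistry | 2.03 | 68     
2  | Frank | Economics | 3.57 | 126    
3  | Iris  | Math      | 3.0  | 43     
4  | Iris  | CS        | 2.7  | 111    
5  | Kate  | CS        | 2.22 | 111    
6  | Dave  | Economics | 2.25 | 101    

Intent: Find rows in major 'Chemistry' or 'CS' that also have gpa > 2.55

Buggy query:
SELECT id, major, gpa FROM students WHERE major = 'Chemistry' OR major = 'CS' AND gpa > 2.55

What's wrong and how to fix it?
Bug: Without parentheses, AND is evaluated before OR, so the gpa filter only applies to the 'CS' branch

Fix: Group the OR with parentheses (or use IN), then AND the threshold

Corrected query:
SELECT id, major, gpa FROM students WHERE (major = 'Chemistry' OR major = 'CS') AND gpa > 2.55

Result:
id | major | gpa
---+-------+----
4  | CS    | 2.7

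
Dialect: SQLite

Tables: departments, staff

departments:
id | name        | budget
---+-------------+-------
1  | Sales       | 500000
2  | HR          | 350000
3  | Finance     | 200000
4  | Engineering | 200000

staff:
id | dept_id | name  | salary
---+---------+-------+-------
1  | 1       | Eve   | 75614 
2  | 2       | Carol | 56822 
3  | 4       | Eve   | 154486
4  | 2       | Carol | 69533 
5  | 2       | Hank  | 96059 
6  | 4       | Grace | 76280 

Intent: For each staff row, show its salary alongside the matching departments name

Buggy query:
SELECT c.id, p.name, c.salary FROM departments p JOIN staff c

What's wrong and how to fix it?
Bug: JOIN with no ON clause produces a cartesian product; every staff row pairs with every departments row

Fix: Add ON c.dept_id = p.id to the JOIN

Corrected query:
SELECT c.id, p.name, c.salary FROM departments p JOIN staff c ON c.dept_id = p.id

Result:
id | name        | salary
---+-------------+-------
1  | Sales       | 75614 
2  | HR          | 56822 
3  | Engineering | 154486
4  | HR          | 69533 
5  | HR          | 96059 
6  | Engineering | 76280 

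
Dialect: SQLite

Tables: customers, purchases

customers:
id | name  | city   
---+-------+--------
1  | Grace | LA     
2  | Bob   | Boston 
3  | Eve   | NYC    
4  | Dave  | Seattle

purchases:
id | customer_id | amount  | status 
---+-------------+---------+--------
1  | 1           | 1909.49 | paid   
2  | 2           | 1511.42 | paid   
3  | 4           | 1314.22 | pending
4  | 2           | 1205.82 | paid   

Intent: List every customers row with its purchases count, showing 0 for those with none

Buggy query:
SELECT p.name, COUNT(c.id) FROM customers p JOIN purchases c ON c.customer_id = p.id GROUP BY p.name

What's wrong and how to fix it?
Bug: An inner join excludes parents with zero children

Fix: Use LEFT JOIN so parents without children still appear (COUNT(c.id) gives 0)

Corrected query:
SELECT p.name, COUNT(c.id) FROM customers p LEFT JOIN purchases c ON c.customer_id = p.id GROUP BY p.name

Result:
name  | COUNT(c.id)
------+------------
Bob   | 2          
Dave  | 1          
Eve   | 0          
Grace | 1          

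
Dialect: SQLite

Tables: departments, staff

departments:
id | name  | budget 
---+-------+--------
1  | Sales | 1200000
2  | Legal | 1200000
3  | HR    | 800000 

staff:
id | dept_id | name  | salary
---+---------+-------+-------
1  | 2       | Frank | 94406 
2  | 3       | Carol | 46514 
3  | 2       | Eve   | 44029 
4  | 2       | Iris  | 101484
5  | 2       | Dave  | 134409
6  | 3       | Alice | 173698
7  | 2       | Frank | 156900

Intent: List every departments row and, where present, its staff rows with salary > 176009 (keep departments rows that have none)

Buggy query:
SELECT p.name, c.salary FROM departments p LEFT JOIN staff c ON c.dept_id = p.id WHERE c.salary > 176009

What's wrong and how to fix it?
Bug: Filtering c.salary in WHERE discards the NULL rows produced by LEFT JOIN, turning it into an inner join

Fix: Put 'c.salary > 176009' in the JOIN's ON clause instead of WHERE

Corrected query:
SELECT p.name, c.salary FROM departments p LEFT JOIN staff c ON c.dept_id = p.id AND c.salary > 176009

Result:
name  | salary
------+-------
Sales | NULL  
Legal | NULL  
HR    | NULL  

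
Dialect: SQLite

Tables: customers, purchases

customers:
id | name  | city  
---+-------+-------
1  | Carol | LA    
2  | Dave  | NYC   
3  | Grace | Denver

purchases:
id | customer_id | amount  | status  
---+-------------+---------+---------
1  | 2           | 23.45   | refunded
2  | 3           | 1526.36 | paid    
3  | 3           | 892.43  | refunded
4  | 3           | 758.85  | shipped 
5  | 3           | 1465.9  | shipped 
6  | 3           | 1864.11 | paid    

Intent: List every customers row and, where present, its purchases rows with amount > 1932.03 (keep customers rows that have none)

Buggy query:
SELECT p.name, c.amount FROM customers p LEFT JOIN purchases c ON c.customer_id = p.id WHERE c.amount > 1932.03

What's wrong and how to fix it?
Bug: A WHERE condition on the right-hand table after LEFT JOIN drops unmatched parents

Fix: Move the right-table condition into the ON clause so unmatched parents are kept

Corrected query:
SELECT p.name, c.amount FROM customers p LEFT JOIN purchases c ON c.customer_id = p.id AND c.amount > 1932.03

Result:
name  | amount
------+-------
Carol | NULL  
Dave  | NULL  
Grace | NULL  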